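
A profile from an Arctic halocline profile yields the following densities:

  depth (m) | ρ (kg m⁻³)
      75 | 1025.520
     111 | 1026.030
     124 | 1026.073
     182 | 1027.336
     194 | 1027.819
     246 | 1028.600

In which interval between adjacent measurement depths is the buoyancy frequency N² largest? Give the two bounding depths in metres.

182–194 m

Compute the density gradient over each adjacent pair:
  75–111 m: Δρ/Δz = 0.510/36 = 0.014 kg m⁻⁴
  111–124 m: Δρ/Δz = 0.043/13 = 3.3 × 10⁻³ kg m⁻⁴
  124–182 m: Δρ/Δz = 1.263/58 = 0.022 kg m⁻⁴
  182–194 m: Δρ/Δz = 0.483/12 = 0.040 kg m⁻⁴
  194–246 m: Δρ/Δz = 0.781/52 = 0.015 kg m⁻⁴
The largest gradient is in the 182–194 m interval — the pycnocline.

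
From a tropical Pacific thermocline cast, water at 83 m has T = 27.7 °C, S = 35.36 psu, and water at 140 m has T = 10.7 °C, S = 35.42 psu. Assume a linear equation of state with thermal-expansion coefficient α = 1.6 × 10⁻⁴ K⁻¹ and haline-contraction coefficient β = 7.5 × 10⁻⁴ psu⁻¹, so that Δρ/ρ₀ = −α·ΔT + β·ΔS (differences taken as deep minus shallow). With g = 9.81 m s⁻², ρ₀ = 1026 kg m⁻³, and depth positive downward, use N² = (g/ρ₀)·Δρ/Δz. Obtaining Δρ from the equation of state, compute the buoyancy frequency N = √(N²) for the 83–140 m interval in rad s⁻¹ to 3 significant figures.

0.0218 rad s⁻¹

ΔT = -17.0 K, ΔS = +0.06 psu (deep − shallow).
Δρ/ρ₀ = −αΔT + βΔS = 2.72 × 10⁻³ + 4.50 × 10⁻⁵ = 2.765 × 10⁻³, so Δρ ≈ 2.837 kg m⁻³.
N² = (g/ρ₀)·Δρ/Δz = g·(Δρ/ρ₀)/Δz = 9.81 × 2.765 × 10⁻³ / 57 = 4.7587 × 10⁻⁴ s⁻².
N = √(4.7587 × 10⁻⁴) = 0.021814 rad s⁻¹ ≈ 0.0218 rad s⁻¹.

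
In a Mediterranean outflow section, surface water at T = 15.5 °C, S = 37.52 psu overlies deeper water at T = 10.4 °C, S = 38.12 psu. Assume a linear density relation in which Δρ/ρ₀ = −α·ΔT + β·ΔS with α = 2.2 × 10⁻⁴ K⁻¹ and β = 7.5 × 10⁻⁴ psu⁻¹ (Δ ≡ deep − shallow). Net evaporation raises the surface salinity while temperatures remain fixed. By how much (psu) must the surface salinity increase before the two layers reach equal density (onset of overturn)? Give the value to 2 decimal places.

Neutral buoyancy requires −α(T_deep − T_surf) + β(S_deep − S_surf′) = 0.
S_surf′ = S_deep − (α/β)·ΔT = 38.12 − (2.2 × 10⁻⁴/7.5 × 10⁻⁴)·(-5.1) = 39.6160 psu.
Increase required: 39.6160 − 37.52 = 2.0960 psu.

2.10 psu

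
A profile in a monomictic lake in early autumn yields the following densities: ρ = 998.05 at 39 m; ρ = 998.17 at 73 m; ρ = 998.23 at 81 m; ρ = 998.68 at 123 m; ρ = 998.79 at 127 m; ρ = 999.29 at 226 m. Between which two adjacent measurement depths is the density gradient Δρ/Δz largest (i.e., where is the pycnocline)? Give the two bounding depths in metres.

123–127 m

Compute the density gradient over each adjacent pair:
  39–73 m: Δρ/Δz = 0.12/34 = 3.5 × 10⁻³ kg m⁻⁴
  73–81 m: Δρ/Δz = 0.06/8 = 7.5 × 10⁻³ kg m⁻⁴
  81–123 m: Δρ/Δz = 0.45/42 = 0.011 kg m⁻⁴
  123–127 m: Δρ/Δz = 0.11/4 = 0.028 kg m⁻⁴
  127–226 m: Δρ/Δz = 0.50/99 = 5.1 × 10⁻³ kg m⁻⁴
The largest gradient is in the 123–127 m interval — the pycnocline.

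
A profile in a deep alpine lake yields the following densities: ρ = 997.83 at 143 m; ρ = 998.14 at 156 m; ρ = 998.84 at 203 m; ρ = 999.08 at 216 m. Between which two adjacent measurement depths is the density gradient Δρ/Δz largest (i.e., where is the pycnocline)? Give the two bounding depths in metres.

143–156 m

Compute the density gradient over each adjacent pair:
  143–156 m: Δρ/Δz = 0.31/13 = 0.024 kg m⁻⁴
  156–203 m: Δρ/Δz = 0.70/47 = 0.015 kg m⁻⁴
  203–216 m: Δρ/Δz = 0.24/13 = 0.018 kg m⁻⁴
The largest gradient is in the 143–156 m interval — the pycnocline.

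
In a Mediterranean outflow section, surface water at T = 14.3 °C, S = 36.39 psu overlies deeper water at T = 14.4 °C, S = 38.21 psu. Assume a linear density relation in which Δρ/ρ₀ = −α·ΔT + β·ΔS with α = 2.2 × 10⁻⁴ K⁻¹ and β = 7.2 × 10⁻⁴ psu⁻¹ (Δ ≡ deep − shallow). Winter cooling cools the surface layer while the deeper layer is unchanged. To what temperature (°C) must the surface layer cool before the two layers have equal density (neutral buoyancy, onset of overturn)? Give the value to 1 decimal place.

8.4 °C

Neutral buoyancy requires Δρ = 0, i.e. −α(T_deep − T_surf′) + β(S_deep − S_surf) = 0.
T_surf′ = T_deep − (β/α)·ΔS = 14.4 − (7.2 × 10⁻⁴/2.2 × 10⁻⁴)·(+1.82) = 8.444 °C.
Cooling required: 14.3 − (8.444) = 5.856 °C.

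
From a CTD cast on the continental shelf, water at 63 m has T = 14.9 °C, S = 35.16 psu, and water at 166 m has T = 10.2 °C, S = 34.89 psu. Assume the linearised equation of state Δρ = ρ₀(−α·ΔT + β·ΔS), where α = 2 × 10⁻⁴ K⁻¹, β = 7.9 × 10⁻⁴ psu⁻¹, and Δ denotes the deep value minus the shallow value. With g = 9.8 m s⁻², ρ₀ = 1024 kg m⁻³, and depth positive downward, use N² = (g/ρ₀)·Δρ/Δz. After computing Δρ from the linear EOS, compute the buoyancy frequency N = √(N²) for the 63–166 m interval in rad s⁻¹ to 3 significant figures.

ΔT = -4.7 K, ΔS = -0.27 psu (deep − shallow).
Δρ/ρ₀ = −αΔT + βΔS = 9.40 × 10⁻⁴ − 2.133 × 10⁻⁴ = 7.267 × 10⁻⁴, so Δρ ≈ 0.7441 kg m⁻³.
N² = (g/ρ₀)·Δρ/Δz = g·(Δρ/ρ₀)/Δz = 9.8 × 7.267 × 10⁻⁴ / 103 = 6.9142 × 10⁻⁵ s⁻².
N = √(6.9142 × 10⁻⁵) = 8.3152 × 10⁻³ rad s⁻¹ ≈ 8.32 × 10⁻³ rad s⁻¹.

8.32 × 10⁻³ rad s⁻¹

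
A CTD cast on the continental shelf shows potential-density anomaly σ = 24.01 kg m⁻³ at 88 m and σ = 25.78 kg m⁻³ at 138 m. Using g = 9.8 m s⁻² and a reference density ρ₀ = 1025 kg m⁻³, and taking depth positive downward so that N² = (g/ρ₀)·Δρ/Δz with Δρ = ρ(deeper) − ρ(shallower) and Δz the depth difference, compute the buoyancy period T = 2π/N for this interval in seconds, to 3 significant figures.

342 s

Δρ = 1025.78 − 1024.01 = 1.77 kg m⁻³ over Δz = 138 − 88 = 50 m.
N² = (9.8/1025) × (1.77/50) = 3.3846 × 10⁻⁴ s⁻².
N = √(3.3846 × 10⁻⁴) = 0.018397 rad s⁻¹, so T = 2π/N = 341.53 s ≈ 342 s.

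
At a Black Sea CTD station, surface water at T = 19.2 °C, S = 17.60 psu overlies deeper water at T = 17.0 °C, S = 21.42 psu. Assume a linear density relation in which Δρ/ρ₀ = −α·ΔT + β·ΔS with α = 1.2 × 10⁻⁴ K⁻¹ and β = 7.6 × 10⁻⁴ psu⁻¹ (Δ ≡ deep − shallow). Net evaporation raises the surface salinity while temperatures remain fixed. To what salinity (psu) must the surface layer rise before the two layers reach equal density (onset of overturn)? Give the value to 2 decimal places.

Neutral buoyancy requires −α(T_deep − T_surf) + β(S_deep − S_surf′) = 0.
S_surf′ = S_deep − (α/β)·ΔT = 21.42 − (1.2 × 10⁻⁴/7.6 × 10⁻⁴)·(-2.2) = 21.7674 psu.
Increase required: 21.7674 − 17.60 = 4.1674 psu.

21.77 psu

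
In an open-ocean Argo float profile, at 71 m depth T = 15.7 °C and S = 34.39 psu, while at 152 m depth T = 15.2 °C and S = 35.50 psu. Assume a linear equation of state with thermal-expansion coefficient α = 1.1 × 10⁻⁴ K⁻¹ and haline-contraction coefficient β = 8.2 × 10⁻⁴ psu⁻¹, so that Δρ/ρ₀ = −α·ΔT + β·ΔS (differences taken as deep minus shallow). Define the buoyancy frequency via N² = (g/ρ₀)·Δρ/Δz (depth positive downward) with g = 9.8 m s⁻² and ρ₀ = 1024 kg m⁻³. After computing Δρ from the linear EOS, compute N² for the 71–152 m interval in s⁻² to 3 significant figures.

ΔT = -0.5 K, ΔS = +1.11 psu (deep − shallow).
Δρ/ρ₀ = −αΔT + βΔS = 5.50 × 10⁻⁵ + 9.102 × 10⁻⁴ = 9.652 × 10⁻⁴, so Δρ ≈ 0.9884 kg m⁻³.
N² = (g/ρ₀)·Δρ/Δz = g·(Δρ/ρ₀)/Δz = 9.8 × 9.652 × 10⁻⁴ / 81 = 1.1678 × 10⁻⁴ s⁻² ≈ 1.17 × 10⁻⁴ s⁻².

1.17 × 10⁻⁴ s⁻²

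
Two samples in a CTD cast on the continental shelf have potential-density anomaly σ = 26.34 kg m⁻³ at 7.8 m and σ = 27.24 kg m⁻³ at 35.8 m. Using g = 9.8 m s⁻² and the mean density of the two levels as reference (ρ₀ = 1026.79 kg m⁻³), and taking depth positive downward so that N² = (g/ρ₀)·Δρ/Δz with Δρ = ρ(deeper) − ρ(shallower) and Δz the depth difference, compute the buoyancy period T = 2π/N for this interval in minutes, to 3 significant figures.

5.98 min

Δρ = 1027.24 − 1026.34 = 0.90 kg m⁻³ over Δz = 35.8 − 7.8 = 28 m.
N² = (9.8/1026.79) × (0.90/28) = 3.0678 × 10⁻⁴ s⁻².
N = √(3.0678 × 10⁻⁴) = 0.017515 rad s⁻¹, so T = 2π/N = 358.73 s = 5.9788 min ≈ 5.98 min.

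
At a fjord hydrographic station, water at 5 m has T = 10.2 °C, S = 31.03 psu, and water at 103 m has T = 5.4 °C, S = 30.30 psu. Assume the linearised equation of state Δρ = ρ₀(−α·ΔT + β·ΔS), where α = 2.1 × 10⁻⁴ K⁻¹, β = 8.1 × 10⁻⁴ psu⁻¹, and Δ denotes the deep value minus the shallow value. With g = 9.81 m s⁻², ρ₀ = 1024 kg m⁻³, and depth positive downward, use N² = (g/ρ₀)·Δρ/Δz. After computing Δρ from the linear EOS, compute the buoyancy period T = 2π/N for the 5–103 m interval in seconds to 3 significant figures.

973 s

ΔT = -4.8 K, ΔS = -0.73 psu (deep − shallow).
Δρ/ρ₀ = −αΔT + βΔS = 1.008 × 10⁻³ − 5.913 × 10⁻⁴ = 4.167 × 10⁻⁴, so Δρ ≈ 0.4267 kg m⁻³.
N² = (g/ρ₀)·Δρ/Δz = g·(Δρ/ρ₀)/Δz = 9.81 × 4.167 × 10⁻⁴ / 98 = 4.1713 × 10⁻⁵ s⁻².
N = √(4.1713 × 10⁻⁵) = 6.4586 × 10⁻³ rad s⁻¹ → T = 2π/N = 972.84 s ≈ 973 s.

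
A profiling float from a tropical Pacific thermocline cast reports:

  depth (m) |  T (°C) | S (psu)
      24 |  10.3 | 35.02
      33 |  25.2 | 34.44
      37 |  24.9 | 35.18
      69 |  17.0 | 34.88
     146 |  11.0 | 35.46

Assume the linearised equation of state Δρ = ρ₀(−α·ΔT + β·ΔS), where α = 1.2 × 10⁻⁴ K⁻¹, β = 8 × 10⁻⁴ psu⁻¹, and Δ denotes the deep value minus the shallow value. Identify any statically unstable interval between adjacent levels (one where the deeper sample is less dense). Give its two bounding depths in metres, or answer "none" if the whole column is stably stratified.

Evaluate Δρ/ρ₀ = −αΔT + βΔS across each adjacent pair:
  24–33 m: −αΔT+βΔS = −(1.2 × 10⁻⁴)(+14.9)+(8 × 10⁻⁴)(-0.58) = -2.3 × 10⁻³ → UNSTABLE
  33–37 m: −αΔT+βΔS = −(1.2 × 10⁻⁴)(-0.3)+(8 × 10⁻⁴)(+0.74) = 6.3 × 10⁻⁴ → stable
  37–69 m: −αΔT+βΔS = −(1.2 × 10⁻⁴)(-7.9)+(8 × 10⁻⁴)(-0.30) = 7.1 × 10⁻⁴ → stable
  69–146 m: −αΔT+βΔS = −(1.2 × 10⁻⁴)(-6.0)+(8 × 10⁻⁴)(+0.58) = 1.2 × 10⁻³ → stable
The 24–33 m interval has Δρ < 0: lighter water underlies denser water.

24–33 m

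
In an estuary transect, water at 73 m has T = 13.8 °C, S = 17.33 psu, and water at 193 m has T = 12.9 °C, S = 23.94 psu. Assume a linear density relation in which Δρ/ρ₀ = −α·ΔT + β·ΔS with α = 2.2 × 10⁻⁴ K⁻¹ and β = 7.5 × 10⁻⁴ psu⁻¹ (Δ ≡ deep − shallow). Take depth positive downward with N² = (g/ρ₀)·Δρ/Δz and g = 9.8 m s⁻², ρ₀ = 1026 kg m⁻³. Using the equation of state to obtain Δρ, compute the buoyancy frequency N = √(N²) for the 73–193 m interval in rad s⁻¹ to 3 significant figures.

0.0205 rad s⁻¹

ΔT = -0.9 K, ΔS = +6.61 psu (deep − shallow).
Δρ/ρ₀ = −αΔT + βΔS = 1.98 × 10⁻⁴ + 4.9575 × 10⁻³ = 5.1555 × 10⁻³, so Δρ ≈ 5.290 kg m⁻³.
N² = (g/ρ₀)·Δρ/Δz = g·(Δρ/ρ₀)/Δz = 9.8 × 5.1555 × 10⁻³ / 120 = 4.2103 × 10⁻⁴ s⁻².
N = √(4.2103 × 10⁻⁴) = 0.020519 rad s⁻¹ ≈ 0.0205 rad s⁻¹.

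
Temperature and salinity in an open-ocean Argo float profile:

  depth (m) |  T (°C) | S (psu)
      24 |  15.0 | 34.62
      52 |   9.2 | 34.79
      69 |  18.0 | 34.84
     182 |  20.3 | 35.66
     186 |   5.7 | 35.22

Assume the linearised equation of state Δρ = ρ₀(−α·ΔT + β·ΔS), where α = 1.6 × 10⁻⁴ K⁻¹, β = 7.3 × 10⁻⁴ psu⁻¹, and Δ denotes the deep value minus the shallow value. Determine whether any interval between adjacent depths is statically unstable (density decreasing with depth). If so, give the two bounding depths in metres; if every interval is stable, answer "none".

52–69 m

Evaluate Δρ/ρ₀ = −αΔT + βΔS across each adjacent pair:
  24–52 m: −αΔT+βΔS = −(1.6 × 10⁻⁴)(-5.8)+(7.3 × 10⁻⁴)(+0.17) = 1.1 × 10⁻³ → stable
  52–69 m: −αΔT+βΔS = −(1.6 × 10⁻⁴)(+8.8)+(7.3 × 10⁻⁴)(+0.05) = -1.4 × 10⁻³ → UNSTABLE
  69–182 m: −αΔT+βΔS = −(1.6 × 10⁻⁴)(+2.3)+(7.3 × 10⁻⁴)(+0.82) = 2.3 × 10⁻⁴ → stable
  182–186 m: −αΔT+βΔS = −(1.6 × 10⁻⁴)(-14.6)+(7.3 × 10⁻⁴)(-0.44) = 2.0 × 10⁻³ → stable
The 52–69 m interval has Δρ < 0: lighter water underlies denser water.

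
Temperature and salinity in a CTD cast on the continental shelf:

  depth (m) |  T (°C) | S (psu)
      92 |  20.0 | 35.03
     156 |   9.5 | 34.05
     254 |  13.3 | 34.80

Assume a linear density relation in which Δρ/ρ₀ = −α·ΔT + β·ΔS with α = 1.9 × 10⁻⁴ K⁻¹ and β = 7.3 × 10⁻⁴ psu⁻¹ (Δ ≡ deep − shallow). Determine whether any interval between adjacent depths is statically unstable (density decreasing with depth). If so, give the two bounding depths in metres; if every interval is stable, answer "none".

156–254 m

Evaluate Δρ/ρ₀ = −αΔT + βΔS across each adjacent pair:
  92–156 m: −αΔT+βΔS = −(1.9 × 10⁻⁴)(-10.5)+(7.3 × 10⁻⁴)(-0.98) = 1.3 × 10⁻³ → stable
  156–254 m: −αΔT+βΔS = −(1.9 × 10⁻⁴)(+3.8)+(7.3 × 10⁻⁴)(+0.75) = -1.7 × 10⁻⁴ → UNSTABLE
The 156–254 m interval has Δρ < 0: lighter water underlies denser water.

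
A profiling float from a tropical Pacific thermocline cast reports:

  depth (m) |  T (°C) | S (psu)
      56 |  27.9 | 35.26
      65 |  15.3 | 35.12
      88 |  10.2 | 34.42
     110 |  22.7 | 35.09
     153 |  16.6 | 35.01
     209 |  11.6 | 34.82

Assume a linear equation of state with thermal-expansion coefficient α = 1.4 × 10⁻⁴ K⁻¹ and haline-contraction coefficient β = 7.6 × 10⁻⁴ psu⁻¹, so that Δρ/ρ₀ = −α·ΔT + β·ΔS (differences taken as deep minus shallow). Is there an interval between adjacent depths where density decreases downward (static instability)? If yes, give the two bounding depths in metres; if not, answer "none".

Evaluate Δρ/ρ₀ = −αΔT + βΔS across each adjacent pair:
  56–65 m: −αΔT+βΔS = −(1.4 × 10⁻⁴)(-12.6)+(7.6 × 10⁻⁴)(-0.14) = 1.7 × 10⁻³ → stable
  65–88 m: −αΔT+βΔS = −(1.4 × 10⁻⁴)(-5.1)+(7.6 × 10⁻⁴)(-0.70) = 1.8 × 10⁻⁴ → stable
  88–110 m: −αΔT+βΔS = −(1.4 × 10⁻⁴)(+12.5)+(7.6 × 10⁻⁴)(+0.67) = -1.2 × 10⁻³ → UNSTABLE
  110–153 m: −αΔT+βΔS = −(1.4 × 10⁻⁴)(-6.1)+(7.6 × 10⁻⁴)(-0.08) = 7.9 × 10⁻⁴ → stable
  153–209 m: −αΔT+βΔS = −(1.4 × 10⁻⁴)(-5.0)+(7.6 × 10⁻⁴)(-0.19) = 5.6 × 10⁻⁴ → stable
The 88–110 m interval has Δρ < 0: lighter water underlies denser water.

88–110 m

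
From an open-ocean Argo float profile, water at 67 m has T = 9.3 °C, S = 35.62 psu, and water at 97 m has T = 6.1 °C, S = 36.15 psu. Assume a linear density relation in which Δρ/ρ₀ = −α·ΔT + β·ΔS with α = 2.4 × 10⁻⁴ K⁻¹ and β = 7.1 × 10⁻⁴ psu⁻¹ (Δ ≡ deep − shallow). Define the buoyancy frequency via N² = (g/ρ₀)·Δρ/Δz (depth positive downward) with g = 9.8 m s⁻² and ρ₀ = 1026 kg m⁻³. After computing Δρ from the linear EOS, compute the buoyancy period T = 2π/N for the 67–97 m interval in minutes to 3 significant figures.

5.42 min

ΔT = -3.2 K, ΔS = +0.53 psu (deep − shallow).
Δρ/ρ₀ = −αΔT + βΔS = 7.68 × 10⁻⁴ + 3.763 × 10⁻⁴ = 1.1443 × 10⁻³, so Δρ ≈ 1.174 kg m⁻³.
N² = (g/ρ₀)·Δρ/Δz = g·(Δρ/ρ₀)/Δz = 9.8 × 1.1443 × 10⁻³ / 30 = 3.7380 × 10⁻⁴ s⁻².
N = √(3.7380 × 10⁻⁴) = 0.019334 rad s⁻¹ → T = 2π/N = 324.98 s = 5.4163 min ≈ 5.42 min.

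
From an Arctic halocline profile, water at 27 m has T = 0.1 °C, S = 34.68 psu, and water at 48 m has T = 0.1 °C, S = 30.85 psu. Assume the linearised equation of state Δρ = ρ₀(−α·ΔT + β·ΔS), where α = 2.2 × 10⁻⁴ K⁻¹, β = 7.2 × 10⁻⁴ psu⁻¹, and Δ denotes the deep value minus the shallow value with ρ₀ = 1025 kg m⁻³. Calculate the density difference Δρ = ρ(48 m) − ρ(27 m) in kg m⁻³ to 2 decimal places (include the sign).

ΔT = +0.0 K, ΔS = -3.83 psu (deep − shallow).
Δρ/ρ₀ = −(2.2 × 10⁻⁴)(+0.0) + (7.2 × 10⁻⁴)(-3.83) = -2.7576 × 10⁻³.
Δρ = 1025 × (-2.7576 × 10⁻³) = -2.83 kg m⁻³.
Negative Δρ: lighter below, statically unstable.

-2.83 kg m⁻³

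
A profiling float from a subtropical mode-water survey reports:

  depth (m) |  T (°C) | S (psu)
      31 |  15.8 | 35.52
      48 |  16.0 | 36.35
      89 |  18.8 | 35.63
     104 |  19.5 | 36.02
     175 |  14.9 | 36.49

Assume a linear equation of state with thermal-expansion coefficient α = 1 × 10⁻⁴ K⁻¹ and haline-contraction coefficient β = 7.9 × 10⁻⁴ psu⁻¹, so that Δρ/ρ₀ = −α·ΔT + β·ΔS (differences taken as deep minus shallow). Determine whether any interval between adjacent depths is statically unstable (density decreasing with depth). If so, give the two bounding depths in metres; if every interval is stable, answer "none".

48–89 m

Evaluate Δρ/ρ₀ = −αΔT + βΔS across each adjacent pair:
  31–48 m: −αΔT+βΔS = −(1 × 10⁻⁴)(+0.2)+(7.9 × 10⁻⁴)(+0.83) = 6.4 × 10⁻⁴ → stable
  48–89 m: −αΔT+βΔS = −(1 × 10⁻⁴)(+2.8)+(7.9 × 10⁻⁴)(-0.72) = -8.5 × 10⁻⁴ → UNSTABLE
  89–104 m: −αΔT+βΔS = −(1 × 10⁻⁴)(+0.7)+(7.9 × 10⁻⁴)(+0.39) = 2.4 × 10⁻⁴ → stable
  104–175 m: −αΔT+βΔS = −(1 × 10⁻⁴)(-4.6)+(7.9 × 10⁻⁴)(+0.47) = 8.3 × 10⁻⁴ → stable
The 48–89 m interval has Δρ < 0: lighter water underlies denser water.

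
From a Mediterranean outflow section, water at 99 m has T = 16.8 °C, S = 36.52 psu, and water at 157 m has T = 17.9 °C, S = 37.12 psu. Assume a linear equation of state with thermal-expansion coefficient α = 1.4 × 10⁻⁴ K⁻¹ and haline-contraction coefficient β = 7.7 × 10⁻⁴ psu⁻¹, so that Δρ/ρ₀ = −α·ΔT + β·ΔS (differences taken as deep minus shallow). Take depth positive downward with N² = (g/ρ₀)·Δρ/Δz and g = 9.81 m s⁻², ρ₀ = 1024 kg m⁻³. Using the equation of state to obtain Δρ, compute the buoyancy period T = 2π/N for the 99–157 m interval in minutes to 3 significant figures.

14.5 min

ΔT = +1.1 K, ΔS = +0.60 psu (deep − shallow).
Δρ/ρ₀ = −αΔT + βΔS = -1.54 × 10⁻⁴ + 4.62 × 10⁻⁴ = 3.08 × 10⁻⁴, so Δρ ≈ 0.3154 kg m⁻³.
N² = (g/ρ₀)·Δρ/Δz = g·(Δρ/ρ₀)/Δz = 9.81 × 3.08 × 10⁻⁴ / 58 = 5.2094 × 10⁻⁵ s⁻².
N = √(5.2094 × 10⁻⁵) = 7.2176 × 10⁻³ rad s⁻¹ → T = 2π/N = 870.54 s = 14.509 min ≈ 14.5 min.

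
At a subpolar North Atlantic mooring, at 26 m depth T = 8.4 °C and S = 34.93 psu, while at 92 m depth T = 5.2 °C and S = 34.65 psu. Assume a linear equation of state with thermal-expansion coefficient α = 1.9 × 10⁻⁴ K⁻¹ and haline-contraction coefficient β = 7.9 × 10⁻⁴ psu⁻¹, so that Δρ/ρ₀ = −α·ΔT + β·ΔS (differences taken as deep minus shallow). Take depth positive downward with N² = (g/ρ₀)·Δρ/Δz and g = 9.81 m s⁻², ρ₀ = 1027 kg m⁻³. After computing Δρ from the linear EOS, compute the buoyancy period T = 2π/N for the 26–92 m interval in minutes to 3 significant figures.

ΔT = -3.2 K, ΔS = -0.28 psu (deep − shallow).
Δρ/ρ₀ = −αΔT + βΔS = 6.08 × 10⁻⁴ − 2.212 × 10⁻⁴ = 3.868 × 10⁻⁴, so Δρ ≈ 0.3972 kg m⁻³.
N² = (g/ρ₀)·Δρ/Δz = g·(Δρ/ρ₀)/Δz = 9.81 × 3.868 × 10⁻⁴ / 66 = 5.7493 × 10⁻⁵ s⁻².
N = √(5.7493 × 10⁻⁵) = 7.5824 × 10⁻³ rad s⁻¹ → T = 2π/N = 828.65 s = 13.811 min ≈ 13.8 min.

13.8 min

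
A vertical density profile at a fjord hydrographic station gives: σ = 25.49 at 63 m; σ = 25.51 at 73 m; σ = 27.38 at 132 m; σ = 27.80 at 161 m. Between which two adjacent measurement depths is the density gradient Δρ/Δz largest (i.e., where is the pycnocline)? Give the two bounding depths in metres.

Compute the density gradient over each adjacent pair:
  63–73 m: Δρ/Δz = 0.02/10 = 2.0 × 10⁻³ kg m⁻⁴
  73–132 m: Δρ/Δz = 1.87/59 = 0.032 kg m⁻⁴
  132–161 m: Δρ/Δz = 0.42/29 = 0.014 kg m⁻⁴
The largest gradient is in the 73–132 m interval — the pycnocline.

73–132 m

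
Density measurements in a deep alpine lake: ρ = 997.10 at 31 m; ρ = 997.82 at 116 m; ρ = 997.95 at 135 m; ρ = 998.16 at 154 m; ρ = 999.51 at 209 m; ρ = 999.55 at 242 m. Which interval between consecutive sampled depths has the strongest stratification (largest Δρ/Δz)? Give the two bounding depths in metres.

Compute the density gradient over each adjacent pair:
  31–116 m: Δρ/Δz = 0.72/85 = 8.5 × 10⁻³ kg m⁻⁴
  116–135 m: Δρ/Δz = 0.13/19 = 6.8 × 10⁻³ kg m⁻⁴
  135–154 m: Δρ/Δz = 0.21/19 = 0.011 kg m⁻⁴
  154–209 m: Δρ/Δz = 1.35/55 = 0.025 kg m⁻⁴
  209–242 m: Δρ/Δz = 0.04/33 = 1.2 × 10⁻³ kg m⁻⁴
The largest gradient is in the 154–209 m interval — the pycnocline.

154–209 m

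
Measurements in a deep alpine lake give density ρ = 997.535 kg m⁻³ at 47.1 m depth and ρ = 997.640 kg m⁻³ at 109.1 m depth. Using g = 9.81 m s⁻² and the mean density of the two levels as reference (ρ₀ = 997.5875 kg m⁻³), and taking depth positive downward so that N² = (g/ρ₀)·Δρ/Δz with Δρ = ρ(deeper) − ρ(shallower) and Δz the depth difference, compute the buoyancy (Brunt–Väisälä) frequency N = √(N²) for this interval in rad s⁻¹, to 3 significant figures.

4.08 × 10⁻³ rad s⁻¹

Δρ = 997.640 − 997.535 = 0.105 kg m⁻³ over Δz = 109.1 − 47.1 = 62 m.
N² = (9.81/997.5875) × (0.105/62) = 1.6654 × 10⁻⁵ s⁻².
N = √(1.6654 × 10⁻⁵) = 4.0809 × 10⁻³ rad s⁻¹ ≈ 4.08 × 10⁻³ rad s⁻¹.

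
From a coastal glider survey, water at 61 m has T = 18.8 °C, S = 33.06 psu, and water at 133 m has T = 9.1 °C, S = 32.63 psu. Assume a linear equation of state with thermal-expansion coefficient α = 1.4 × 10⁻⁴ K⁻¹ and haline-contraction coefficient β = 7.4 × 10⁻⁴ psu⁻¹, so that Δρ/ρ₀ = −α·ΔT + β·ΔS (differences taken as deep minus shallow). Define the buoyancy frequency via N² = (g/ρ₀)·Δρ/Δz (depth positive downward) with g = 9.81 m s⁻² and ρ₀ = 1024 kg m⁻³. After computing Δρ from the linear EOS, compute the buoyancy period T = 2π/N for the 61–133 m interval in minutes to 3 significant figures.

ΔT = -9.7 K, ΔS = -0.43 psu (deep − shallow).
Δρ/ρ₀ = −αΔT + βΔS = 1.358 × 10⁻³ − 3.182 × 10⁻⁴ = 1.0398 × 10⁻³, so Δρ ≈ 1.065 kg m⁻³.
N² = (g/ρ₀)·Δρ/Δz = g·(Δρ/ρ₀)/Δz = 9.81 × 1.0398 × 10⁻³ / 72 = 1.4167 × 10⁻⁴ s⁻².
N = √(1.4167 × 10⁻⁴) = 0.011903 rad s⁻¹ → T = 2π/N = 527.87 s = 8.7978 min ≈ 8.80 min.

8.80 min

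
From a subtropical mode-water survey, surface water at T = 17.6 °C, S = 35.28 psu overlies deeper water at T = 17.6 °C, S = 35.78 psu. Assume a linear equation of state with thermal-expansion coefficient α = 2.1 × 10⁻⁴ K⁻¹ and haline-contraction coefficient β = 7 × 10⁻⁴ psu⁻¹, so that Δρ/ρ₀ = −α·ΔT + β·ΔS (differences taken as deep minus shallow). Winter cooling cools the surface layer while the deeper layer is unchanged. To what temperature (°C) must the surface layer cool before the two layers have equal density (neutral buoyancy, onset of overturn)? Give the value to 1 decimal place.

15.9 °C

Neutral buoyancy requires Δρ = 0, i.e. −α(T_deep − T_surf′) + β(S_deep − S_surf) = 0.
T_surf′ = T_deep − (β/α)·ΔS = 17.6 − (7 × 10⁻⁴/2.1 × 10⁻⁴)·(+0.50) = 15.933 °C.
Cooling required: 17.6 − (15.933) = 1.667 °C.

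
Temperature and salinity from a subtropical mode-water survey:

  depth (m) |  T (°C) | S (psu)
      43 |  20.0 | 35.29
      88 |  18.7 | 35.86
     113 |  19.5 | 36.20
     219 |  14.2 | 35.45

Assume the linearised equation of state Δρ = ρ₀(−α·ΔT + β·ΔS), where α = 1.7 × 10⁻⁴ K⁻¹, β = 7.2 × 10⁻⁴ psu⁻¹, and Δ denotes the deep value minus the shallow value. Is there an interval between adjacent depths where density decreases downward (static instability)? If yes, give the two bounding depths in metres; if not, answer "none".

Evaluate Δρ/ρ₀ = −αΔT + βΔS across each adjacent pair:
  43–88 m: −αΔT+βΔS = −(1.7 × 10⁻⁴)(-1.3)+(7.2 × 10⁻⁴)(+0.57) = 6.3 × 10⁻⁴ → stable
  88–113 m: −αΔT+βΔS = −(1.7 × 10⁻⁴)(+0.8)+(7.2 × 10⁻⁴)(+0.34) = 1.1 × 10⁻⁴ → stable
  113–219 m: −αΔT+βΔS = −(1.7 × 10⁻⁴)(-5.3)+(7.2 × 10⁻⁴)(-0.75) = 3.6 × 10⁻⁴ → stable
Every interval has Δρ > 0: the column is stably stratified throughout.

none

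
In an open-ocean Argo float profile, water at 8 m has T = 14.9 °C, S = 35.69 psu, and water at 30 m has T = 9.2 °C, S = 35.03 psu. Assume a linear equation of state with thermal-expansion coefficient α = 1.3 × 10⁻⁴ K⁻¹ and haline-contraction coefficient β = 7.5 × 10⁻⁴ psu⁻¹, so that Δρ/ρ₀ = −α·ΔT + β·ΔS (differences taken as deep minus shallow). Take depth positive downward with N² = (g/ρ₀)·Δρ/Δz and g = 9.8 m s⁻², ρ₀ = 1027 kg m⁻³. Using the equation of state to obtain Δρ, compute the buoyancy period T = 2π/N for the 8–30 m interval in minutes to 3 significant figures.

ΔT = -5.7 K, ΔS = -0.66 psu (deep − shallow).
Δρ/ρ₀ = −αΔT + βΔS = 7.41 × 10⁻⁴ − 4.95 × 10⁻⁴ = 2.46 × 10⁻⁴, so Δρ ≈ 0.2526 kg m⁻³.
N² = (g/ρ₀)·Δρ/Δz = g·(Δρ/ρ₀)/Δz = 9.8 × 2.46 × 10⁻⁴ / 22 = 1.0958 × 10⁻⁴ s⁻².
N = √(1.0958 × 10⁻⁴) = 0.010468 rad s⁻¹ → T = 2π/N = 600.23 s = 10.004 min ≈ 10.0 min.

10.0 min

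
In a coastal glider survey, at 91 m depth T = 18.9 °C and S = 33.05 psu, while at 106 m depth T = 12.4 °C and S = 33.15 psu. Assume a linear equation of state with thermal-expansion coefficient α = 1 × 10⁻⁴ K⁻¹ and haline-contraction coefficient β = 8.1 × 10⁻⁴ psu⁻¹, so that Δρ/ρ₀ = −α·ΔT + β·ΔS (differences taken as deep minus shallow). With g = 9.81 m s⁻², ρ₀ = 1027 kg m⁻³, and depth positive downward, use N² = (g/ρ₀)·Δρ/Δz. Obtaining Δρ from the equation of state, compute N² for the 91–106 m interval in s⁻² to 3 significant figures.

4.78 × 10⁻⁴ s⁻²

ΔT = -6.5 K, ΔS = +0.10 psu (deep − shallow).
Δρ/ρ₀ = −αΔT + βΔS = 6.50 × 10⁻⁴ + 8.10 × 10⁻⁵ = 7.31 × 10⁻⁴, so Δρ ≈ 0.7507 kg m⁻³.
N² = (g/ρ₀)·Δρ/Δz = g·(Δρ/ρ₀)/Δz = 9.81 × 7.31 × 10⁻⁴ / 15 = 4.7807 × 10⁻⁴ s⁻² ≈ 4.78 × 10⁻⁴ s⁻².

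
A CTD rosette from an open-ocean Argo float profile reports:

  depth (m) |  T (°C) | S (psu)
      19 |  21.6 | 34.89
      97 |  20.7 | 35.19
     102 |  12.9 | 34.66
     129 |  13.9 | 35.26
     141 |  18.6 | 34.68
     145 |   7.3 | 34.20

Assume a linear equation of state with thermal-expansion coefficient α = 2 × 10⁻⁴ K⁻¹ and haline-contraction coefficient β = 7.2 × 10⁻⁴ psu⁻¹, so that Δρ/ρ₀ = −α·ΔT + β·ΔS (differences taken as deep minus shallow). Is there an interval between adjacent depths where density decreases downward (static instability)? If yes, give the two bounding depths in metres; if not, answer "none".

Evaluate Δρ/ρ₀ = −αΔT + βΔS across each adjacent pair:
  19–97 m: −αΔT+βΔS = −(2 × 10⁻⁴)(-0.9)+(7.2 × 10⁻⁴)(+0.30) = 4.0 × 10⁻⁴ → stable
  97–102 m: −αΔT+βΔS = −(2 × 10⁻⁴)(-7.8)+(7.2 × 10⁻⁴)(-0.53) = 1.2 × 10⁻³ → stable
  102–129 m: −αΔT+βΔS = −(2 × 10⁻⁴)(+1.0)+(7.2 × 10⁻⁴)(+0.60) = 2.3 × 10⁻⁴ → stable
  129–141 m: −αΔT+βΔS = −(2 × 10⁻⁴)(+4.7)+(7.2 × 10⁻⁴)(-0.58) = -1.4 × 10⁻³ → UNSTABLE
  141–145 m: −αΔT+βΔS = −(2 × 10⁻⁴)(-11.3)+(7.2 × 10⁻⁴)(-0.48) = 1.9 × 10⁻³ → stable
The 129–141 m interval has Δρ < 0: lighter water underlies denser water.

129–141 m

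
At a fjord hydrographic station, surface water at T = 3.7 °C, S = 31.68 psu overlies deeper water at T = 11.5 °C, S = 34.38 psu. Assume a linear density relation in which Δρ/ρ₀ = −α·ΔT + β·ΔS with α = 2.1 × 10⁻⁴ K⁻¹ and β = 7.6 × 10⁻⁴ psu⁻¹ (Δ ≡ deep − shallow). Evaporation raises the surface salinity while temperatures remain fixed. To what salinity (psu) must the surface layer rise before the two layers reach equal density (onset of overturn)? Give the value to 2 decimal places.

32.22 psu

Neutral buoyancy requires −α(T_deep − T_surf) + β(S_deep − S_surf′) = 0.
S_surf′ = S_deep − (α/β)·ΔT = 34.38 − (2.1 × 10⁻⁴/7.6 × 10⁻⁴)·(+7.8) = 32.2247 psu.
Increase required: 32.2247 − 31.68 = 0.5447 psu.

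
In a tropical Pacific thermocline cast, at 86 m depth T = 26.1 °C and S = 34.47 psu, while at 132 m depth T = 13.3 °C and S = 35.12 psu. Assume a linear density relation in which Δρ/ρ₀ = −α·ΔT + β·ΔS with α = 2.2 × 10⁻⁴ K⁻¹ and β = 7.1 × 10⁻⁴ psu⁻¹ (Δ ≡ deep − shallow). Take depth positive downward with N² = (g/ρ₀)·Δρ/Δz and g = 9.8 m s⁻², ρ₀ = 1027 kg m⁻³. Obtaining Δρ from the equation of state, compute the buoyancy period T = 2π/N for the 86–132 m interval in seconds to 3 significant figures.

238 s

ΔT = -12.8 K, ΔS = +0.65 psu (deep − shallow).
Δρ/ρ₀ = −αΔT + βΔS = 2.816 × 10⁻³ + 4.615 × 10⁻⁴ = 3.2775 × 10⁻³, so Δρ ≈ 3.366 kg m⁻³.
N² = (g/ρ₀)·Δρ/Δz = g·(Δρ/ρ₀)/Δz = 9.8 × 3.2775 × 10⁻³ / 46 = 6.9825 × 10⁻⁴ s⁻².
N = √(6.9825 × 10⁻⁴) = 0.026424 rad s⁻¹ → T = 2π/N = 237.78 s ≈ 238 s.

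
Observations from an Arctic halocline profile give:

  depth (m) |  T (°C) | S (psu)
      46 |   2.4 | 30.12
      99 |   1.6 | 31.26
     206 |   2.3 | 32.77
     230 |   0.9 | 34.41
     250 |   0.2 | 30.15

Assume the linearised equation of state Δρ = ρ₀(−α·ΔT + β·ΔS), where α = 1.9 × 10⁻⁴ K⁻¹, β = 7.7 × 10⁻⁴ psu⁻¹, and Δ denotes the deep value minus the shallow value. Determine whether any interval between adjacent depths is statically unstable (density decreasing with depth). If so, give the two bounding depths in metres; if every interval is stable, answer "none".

Evaluate Δρ/ρ₀ = −αΔT + βΔS across each adjacent pair:
  46–99 m: −αΔT+βΔS = −(1.9 × 10⁻⁴)(-0.8)+(7.7 × 10⁻⁴)(+1.14) = 1.0 × 10⁻³ → stable
  99–206 m: −αΔT+βΔS = −(1.9 × 10⁻⁴)(+0.7)+(7.7 × 10⁻⁴)(+1.51) = 1.0 × 10⁻³ → stable
  206–230 m: −αΔT+βΔS = −(1.9 × 10⁻⁴)(-1.4)+(7.7 × 10⁻⁴)(+1.64) = 1.5 × 10⁻³ → stable
  230–250 m: −αΔT+βΔS = −(1.9 × 10⁻⁴)(-0.7)+(7.7 × 10⁻⁴)(-4.26) = -3.1 × 10⁻³ → UNSTABLE
The 230–250 m interval has Δρ < 0: lighter water underlies denser water.

230–250 m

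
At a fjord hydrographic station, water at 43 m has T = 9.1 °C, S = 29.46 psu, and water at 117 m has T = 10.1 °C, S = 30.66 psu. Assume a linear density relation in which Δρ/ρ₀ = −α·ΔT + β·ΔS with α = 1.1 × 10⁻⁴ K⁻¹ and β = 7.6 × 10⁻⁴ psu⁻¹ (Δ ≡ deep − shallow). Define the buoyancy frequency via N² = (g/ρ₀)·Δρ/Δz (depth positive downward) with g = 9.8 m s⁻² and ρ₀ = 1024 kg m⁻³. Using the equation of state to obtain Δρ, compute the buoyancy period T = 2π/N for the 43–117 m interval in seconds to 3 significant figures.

ΔT = +1.0 K, ΔS = +1.20 psu (deep − shallow).
Δρ/ρ₀ = −αΔT + βΔS = -1.10 × 10⁻⁴ + 9.12 × 10⁻⁴ = 8.02 × 10⁻⁴, so Δρ ≈ 0.8212 kg m⁻³.
N² = (g/ρ₀)·Δρ/Δz = g·(Δρ/ρ₀)/Δz = 9.8 × 8.02 × 10⁻⁴ / 74 = 1.0621 × 10⁻⁴ s⁻².
N = √(1.0621 × 10⁻⁴) = 0.010306 rad s⁻¹ → T = 2π/N = 609.66 s ≈ 610 s.

610 s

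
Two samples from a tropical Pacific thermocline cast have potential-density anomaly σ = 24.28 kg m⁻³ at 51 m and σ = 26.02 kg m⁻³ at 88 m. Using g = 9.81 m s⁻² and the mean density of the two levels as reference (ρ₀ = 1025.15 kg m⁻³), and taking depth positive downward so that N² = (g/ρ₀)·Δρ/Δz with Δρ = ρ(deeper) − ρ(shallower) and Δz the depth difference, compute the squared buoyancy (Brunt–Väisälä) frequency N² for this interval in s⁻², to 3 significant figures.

Δρ = 1026.02 − 1024.28 = 1.74 kg m⁻³ over Δz = 88 − 51 = 37 m.
N² = (9.81/1025.15) × (1.74/37) = 4.5002 × 10⁻⁴ s⁻² ≈ 4.50 × 10⁻⁴ s⁻².

4.50 × 10⁻⁴ s⁻²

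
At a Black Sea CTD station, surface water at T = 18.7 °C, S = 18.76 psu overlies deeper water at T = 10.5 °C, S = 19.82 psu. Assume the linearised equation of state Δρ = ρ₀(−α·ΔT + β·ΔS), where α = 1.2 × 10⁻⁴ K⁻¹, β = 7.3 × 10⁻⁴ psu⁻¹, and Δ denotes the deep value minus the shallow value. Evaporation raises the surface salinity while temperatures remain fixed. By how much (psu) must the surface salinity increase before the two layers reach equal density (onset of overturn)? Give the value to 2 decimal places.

2.41 psu

Neutral buoyancy requires −α(T_deep − T_surf) + β(S_deep − S_surf′) = 0.
S_surf′ = S_deep − (α/β)·ΔT = 19.82 − (1.2 × 10⁻⁴/7.3 × 10⁻⁴)·(-8.2) = 21.1679 psu.
Increase required: 21.1679 − 18.76 = 2.4079 psu.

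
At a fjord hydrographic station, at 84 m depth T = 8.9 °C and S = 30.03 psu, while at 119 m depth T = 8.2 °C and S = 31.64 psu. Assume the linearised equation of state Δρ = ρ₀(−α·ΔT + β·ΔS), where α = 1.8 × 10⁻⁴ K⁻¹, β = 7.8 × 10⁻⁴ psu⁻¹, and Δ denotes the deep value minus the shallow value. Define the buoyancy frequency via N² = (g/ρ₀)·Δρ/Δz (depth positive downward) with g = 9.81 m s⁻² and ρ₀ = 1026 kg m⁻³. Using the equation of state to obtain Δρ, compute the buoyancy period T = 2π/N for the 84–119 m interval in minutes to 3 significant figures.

ΔT = -0.7 K, ΔS = +1.61 psu (deep − shallow).
Δρ/ρ₀ = −αΔT + βΔS = 1.26 × 10⁻⁴ + 1.2558 × 10⁻³ = 1.3818 × 10⁻³, so Δρ ≈ 1.418 kg m⁻³.
N² = (g/ρ₀)·Δρ/Δz = g·(Δρ/ρ₀)/Δz = 9.81 × 1.3818 × 10⁻³ / 35 = 3.8730 × 10⁻⁴ s⁻².
N = √(3.8730 × 10⁻⁴) = 0.019680 rad s⁻¹ → T = 2π/N = 319.27 s = 5.3212 min ≈ 5.32 min.

5.32 min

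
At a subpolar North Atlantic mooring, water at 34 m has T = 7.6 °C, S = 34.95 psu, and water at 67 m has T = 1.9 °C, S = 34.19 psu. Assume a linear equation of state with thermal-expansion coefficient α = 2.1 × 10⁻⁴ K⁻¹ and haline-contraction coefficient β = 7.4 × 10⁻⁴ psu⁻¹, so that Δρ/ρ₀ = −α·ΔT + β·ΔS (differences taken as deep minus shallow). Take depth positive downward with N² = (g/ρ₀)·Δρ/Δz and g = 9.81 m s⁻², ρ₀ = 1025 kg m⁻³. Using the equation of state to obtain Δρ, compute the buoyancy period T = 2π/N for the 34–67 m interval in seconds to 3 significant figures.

457 s

ΔT = -5.7 K, ΔS = -0.76 psu (deep − shallow).
Δρ/ρ₀ = −αΔT + βΔS = 1.197 × 10⁻³ − 5.624 × 10⁻⁴ = 6.346 × 10⁻⁴, so Δρ ≈ 0.6505 kg m⁻³.
N² = (g/ρ₀)·Δρ/Δz = g·(Δρ/ρ₀)/Δz = 9.81 × 6.346 × 10⁻⁴ / 33 = 1.8865 × 10⁻⁴ s⁻².
N = √(1.8865 × 10⁻⁴) = 0.013735 rad s⁻¹ → T = 2π/N = 457.46 s ≈ 457 s.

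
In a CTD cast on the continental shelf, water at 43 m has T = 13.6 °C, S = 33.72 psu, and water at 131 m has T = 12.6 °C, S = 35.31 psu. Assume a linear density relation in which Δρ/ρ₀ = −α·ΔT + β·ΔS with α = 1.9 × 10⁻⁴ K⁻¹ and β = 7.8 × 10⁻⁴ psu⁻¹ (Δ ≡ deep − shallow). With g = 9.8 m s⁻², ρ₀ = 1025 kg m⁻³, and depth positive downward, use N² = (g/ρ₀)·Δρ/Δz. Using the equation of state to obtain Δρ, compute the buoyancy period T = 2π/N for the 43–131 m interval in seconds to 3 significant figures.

ΔT = -1.0 K, ΔS = +1.59 psu (deep − shallow).
Δρ/ρ₀ = −αΔT + βΔS = 1.90 × 10⁻⁴ + 1.2402 × 10⁻³ = 1.4302 × 10⁻³, so Δρ ≈ 1.466 kg m⁻³.
N² = (g/ρ₀)·Δρ/Δz = g·(Δρ/ρ₀)/Δz = 9.8 × 1.4302 × 10⁻³ / 88 = 1.5927 × 10⁻⁴ s⁻².
N = √(1.5927 × 10⁻⁴) = 0.012620 rad s⁻¹ → T = 2π/N = 497.88 s ≈ 498 s.

498 s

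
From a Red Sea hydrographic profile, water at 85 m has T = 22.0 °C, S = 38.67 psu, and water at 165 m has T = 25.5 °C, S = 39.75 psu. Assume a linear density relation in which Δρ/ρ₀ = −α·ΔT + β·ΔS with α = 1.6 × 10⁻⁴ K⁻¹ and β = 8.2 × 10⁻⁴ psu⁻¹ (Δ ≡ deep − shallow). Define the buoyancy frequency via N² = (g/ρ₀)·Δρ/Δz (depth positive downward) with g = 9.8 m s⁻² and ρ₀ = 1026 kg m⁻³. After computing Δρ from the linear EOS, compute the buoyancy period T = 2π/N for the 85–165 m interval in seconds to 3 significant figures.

995 s

ΔT = +3.5 K, ΔS = +1.08 psu (deep − shallow).
Δρ/ρ₀ = −αΔT + βΔS = -5.60 × 10⁻⁴ + 8.856 × 10⁻⁴ = 3.256 × 10⁻⁴, so Δρ ≈ 0.3341 kg m⁻³.
N² = (g/ρ₀)·Δρ/Δz = g·(Δρ/ρ₀)/Δz = 9.8 × 3.256 × 10⁻⁴ / 80 = 3.9886 × 10⁻⁵ s⁻².
N = √(3.9886 × 10⁻⁵) = 6.3155 × 10⁻³ rad s⁻¹ → T = 2π/N = 994.88 s ≈ 995 s.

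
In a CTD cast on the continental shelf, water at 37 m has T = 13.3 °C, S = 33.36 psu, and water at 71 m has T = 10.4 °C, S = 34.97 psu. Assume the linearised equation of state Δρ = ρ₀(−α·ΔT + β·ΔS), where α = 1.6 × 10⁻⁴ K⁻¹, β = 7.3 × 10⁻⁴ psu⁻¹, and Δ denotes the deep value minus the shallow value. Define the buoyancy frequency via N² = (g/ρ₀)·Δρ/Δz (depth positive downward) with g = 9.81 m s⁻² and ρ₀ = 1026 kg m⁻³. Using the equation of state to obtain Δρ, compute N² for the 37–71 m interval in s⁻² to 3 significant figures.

ΔT = -2.9 K, ΔS = +1.61 psu (deep − shallow).
Δρ/ρ₀ = −αΔT + βΔS = 4.64 × 10⁻⁴ + 1.1753 × 10⁻³ = 1.6393 × 10⁻³, so Δρ ≈ 1.682 kg m⁻³.
N² = (g/ρ₀)·Δρ/Δz = g·(Δρ/ρ₀)/Δz = 9.81 × 1.6393 × 10⁻³ / 34 = 4.7299 × 10⁻⁴ s⁻² ≈ 4.73 × 10⁻⁴ s⁻².

4.73 × 10⁻⁴ s⁻²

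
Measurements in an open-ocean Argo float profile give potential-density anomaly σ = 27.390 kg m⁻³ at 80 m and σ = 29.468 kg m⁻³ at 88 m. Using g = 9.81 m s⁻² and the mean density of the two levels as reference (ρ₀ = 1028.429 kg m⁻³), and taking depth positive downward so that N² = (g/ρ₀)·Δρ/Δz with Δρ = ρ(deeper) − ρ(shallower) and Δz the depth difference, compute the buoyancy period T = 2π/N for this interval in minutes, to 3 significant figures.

Δρ = 1029.468 − 1027.390 = 2.078 kg m⁻³ over Δz = 88 − 80 = 8 m.
N² = (9.81/1028.429) × (2.078/8) = 2.4777 × 10⁻³ s⁻².
N = √(2.4777 × 10⁻³) = 0.049777 rad s⁻¹, so T = 2π/N = 126.23 s = 2.1038 min ≈ 2.10 min.

2.10 min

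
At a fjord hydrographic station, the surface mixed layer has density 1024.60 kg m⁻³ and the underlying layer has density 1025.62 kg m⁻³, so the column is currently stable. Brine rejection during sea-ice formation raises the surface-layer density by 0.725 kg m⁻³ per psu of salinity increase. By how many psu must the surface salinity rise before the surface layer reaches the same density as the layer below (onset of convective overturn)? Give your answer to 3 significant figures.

Density deficit of the surface layer: 1025.62 − 1024.60 = 1.02 kg m⁻³.
Required change = 1.02 / 0.725 = 1.41 psu.

1.41 psu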